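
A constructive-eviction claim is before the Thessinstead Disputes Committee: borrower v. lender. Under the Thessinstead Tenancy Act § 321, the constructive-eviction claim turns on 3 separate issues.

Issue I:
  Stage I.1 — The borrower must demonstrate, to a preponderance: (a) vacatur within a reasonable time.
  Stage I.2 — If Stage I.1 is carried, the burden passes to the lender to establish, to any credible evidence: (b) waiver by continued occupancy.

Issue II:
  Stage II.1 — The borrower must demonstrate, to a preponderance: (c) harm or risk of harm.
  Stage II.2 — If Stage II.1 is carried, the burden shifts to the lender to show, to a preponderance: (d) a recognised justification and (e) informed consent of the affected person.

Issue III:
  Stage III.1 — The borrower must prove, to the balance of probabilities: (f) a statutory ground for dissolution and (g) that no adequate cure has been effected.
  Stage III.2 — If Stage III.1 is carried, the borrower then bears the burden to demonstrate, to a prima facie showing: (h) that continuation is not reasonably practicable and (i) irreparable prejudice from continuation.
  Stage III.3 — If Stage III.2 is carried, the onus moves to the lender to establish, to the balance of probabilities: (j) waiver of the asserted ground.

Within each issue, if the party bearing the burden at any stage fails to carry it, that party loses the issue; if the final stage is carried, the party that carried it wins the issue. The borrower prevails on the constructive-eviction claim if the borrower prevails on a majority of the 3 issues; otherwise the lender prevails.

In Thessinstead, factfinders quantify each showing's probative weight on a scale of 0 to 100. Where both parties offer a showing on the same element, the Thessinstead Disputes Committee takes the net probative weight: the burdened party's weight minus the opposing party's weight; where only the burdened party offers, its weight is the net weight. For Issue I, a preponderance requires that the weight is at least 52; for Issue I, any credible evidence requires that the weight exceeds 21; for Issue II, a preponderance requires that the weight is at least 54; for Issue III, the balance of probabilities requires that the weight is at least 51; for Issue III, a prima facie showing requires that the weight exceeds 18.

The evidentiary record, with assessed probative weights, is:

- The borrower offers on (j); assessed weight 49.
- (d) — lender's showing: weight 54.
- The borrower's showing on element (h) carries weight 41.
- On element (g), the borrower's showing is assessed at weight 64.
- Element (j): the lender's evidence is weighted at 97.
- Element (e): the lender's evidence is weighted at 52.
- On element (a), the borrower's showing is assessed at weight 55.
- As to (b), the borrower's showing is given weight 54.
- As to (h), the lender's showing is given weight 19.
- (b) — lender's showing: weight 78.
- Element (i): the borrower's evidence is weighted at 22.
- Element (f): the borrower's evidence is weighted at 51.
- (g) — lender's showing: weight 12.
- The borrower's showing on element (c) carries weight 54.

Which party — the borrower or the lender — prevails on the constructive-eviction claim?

borrower

— Issue I —
Stage I.1 — burden on borrower; standard: a preponderance (weight is at least 52).
    (a): 55 ≥ 52 [met]
  Stage I.1 is satisfied; the onus moves to the lender.
Stage I.2 — burden on lender; standard: any credible evidence (weight exceeds 21).
    (b): 78 − 54 = 24 > 21 [met]
  Stage I.2 carried; the final stage is satisfied.
With every stage satisfied, the lender prevails on this issue.
— Issue II —
At Stage II.1 the borrower must meet a preponderance (weight is at least 54): on (c) the weight is 54, which does reach 54, so (c) meets the standard.
  Stage II.1 carried; the burden shifts to the lender.
At Stage II.2 the lender must meet a preponderance (weight is at least 54): on (d) the weight is 54, ≥ 54, so (d) meets the standard; on (e) the weight is 52, < 54, so (e) does not meet the standard.
  The lender does not carry Stage II.2.
So the borrower prevails on this issue.
— Issue III —
At Stage III.1 the borrower must meet the balance of probabilities (weight is at least 51): on (f) the weight is 51, which does reach 51, so (f) meets the standard; on (g) the weight is 64 less the opposing 12 gives net 52, ≥ 51, so (g) meets the standard.
  Stage III.1 is satisfied; the borrower continues to bear the burden.
At Stage III.2 the borrower must meet a prima facie showing (weight exceeds 18): on (h) the weight is 41 less the opposing 19 gives net 22, which does exceed 18, so (h) meets the standard; on (i) the weight is 22, > 18, so (i) meets the standard.
  Stage III.2 carried; the burden shifts to the lender.
At Stage III.3 the lender must meet the balance of probabilities (weight is at least 51): on (j) the weight is 97 less the opposing 49 gives net 48, which does not reach 51, so (j) does not meet the standard.
  Not every element is met, so the lender fails to carry Stage III.3.
So the borrower prevails on this issue.
Per-issue: Issue I → lender; Issue II → borrower; Issue III → borrower. The borrower must prevail on a majority of issues; overall, the borrower prevails.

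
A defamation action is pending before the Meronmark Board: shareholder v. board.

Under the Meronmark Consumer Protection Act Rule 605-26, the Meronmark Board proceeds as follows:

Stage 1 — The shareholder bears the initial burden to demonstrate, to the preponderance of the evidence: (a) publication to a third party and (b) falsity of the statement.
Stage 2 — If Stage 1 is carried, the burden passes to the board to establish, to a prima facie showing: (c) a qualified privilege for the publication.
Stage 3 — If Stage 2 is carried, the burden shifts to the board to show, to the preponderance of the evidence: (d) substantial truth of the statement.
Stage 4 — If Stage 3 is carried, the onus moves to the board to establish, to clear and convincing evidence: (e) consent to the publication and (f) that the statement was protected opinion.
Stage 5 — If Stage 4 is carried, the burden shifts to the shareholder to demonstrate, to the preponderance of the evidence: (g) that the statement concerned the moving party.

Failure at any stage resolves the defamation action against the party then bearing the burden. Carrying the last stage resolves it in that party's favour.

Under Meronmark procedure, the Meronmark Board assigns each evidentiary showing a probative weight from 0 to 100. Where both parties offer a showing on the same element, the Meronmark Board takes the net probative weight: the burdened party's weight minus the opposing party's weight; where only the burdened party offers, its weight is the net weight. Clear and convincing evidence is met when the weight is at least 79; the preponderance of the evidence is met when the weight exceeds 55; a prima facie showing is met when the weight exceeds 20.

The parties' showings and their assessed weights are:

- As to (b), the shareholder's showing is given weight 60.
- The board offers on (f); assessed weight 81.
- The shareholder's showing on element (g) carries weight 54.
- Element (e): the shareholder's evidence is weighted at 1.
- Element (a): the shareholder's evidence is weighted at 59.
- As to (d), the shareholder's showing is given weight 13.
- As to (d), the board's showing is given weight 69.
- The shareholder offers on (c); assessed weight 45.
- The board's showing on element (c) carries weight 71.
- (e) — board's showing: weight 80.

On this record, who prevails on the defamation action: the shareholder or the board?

board

Stage 1 (shareholder, the preponderance of the evidence, weight exceeds 55): (a) 59 > 55 — meets; (b) 60 > 55 — meets.
  Stage 1 carried; the burden shifts to the board.
Stage 2 (board, a prima facie showing, weight exceeds 20): (c) net 71−45=26 > 20 — meets.
  Stage 2 carried; the burden remains with the board.
Stage 3 (board, the preponderance of the evidence, weight exceeds 55): (d) net 69−13=56 > 55 — meets.
  Stage 3 is satisfied; the board continues to bear the burden.
Stage 4 (board, clear and convincing evidence, weight is at least 79): (e) net 80−1=79 ≥ 79 — meets; (f) 81 ≥ 79 — meets.
  Stage 4 is satisfied; the onus moves to the shareholder.
Stage 5 (shareholder, the preponderance of the evidence, weight exceeds 55): (g) 54 ≤ 55 — fails.
  The shareholder does not carry Stage 5.
So the board prevails.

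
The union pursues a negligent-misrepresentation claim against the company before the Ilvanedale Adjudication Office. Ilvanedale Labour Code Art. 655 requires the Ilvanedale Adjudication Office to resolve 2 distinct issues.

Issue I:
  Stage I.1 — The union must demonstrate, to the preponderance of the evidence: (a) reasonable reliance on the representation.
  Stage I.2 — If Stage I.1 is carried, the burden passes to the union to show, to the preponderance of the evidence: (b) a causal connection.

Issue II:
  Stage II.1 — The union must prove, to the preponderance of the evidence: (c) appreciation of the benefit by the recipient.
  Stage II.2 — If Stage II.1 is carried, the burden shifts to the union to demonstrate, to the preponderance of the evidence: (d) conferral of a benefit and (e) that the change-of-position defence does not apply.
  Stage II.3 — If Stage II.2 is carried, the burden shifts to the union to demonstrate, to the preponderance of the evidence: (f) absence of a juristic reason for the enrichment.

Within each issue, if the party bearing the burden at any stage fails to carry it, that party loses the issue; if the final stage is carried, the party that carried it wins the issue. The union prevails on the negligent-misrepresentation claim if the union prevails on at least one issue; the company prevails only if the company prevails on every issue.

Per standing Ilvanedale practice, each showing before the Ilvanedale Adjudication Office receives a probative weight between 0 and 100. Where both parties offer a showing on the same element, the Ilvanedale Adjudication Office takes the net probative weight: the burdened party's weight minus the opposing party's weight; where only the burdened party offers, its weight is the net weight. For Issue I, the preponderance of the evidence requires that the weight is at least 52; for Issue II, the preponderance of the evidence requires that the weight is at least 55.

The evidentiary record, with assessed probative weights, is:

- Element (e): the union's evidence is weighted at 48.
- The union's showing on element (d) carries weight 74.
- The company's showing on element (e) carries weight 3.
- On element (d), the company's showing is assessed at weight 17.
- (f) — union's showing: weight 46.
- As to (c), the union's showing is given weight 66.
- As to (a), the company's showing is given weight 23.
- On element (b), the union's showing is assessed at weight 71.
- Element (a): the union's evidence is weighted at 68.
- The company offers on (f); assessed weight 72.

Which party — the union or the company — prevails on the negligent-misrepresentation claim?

— Issue I —
Stage I.1 (union, the preponderance of the evidence, weight is at least 52): (a) net 68−23=45 < 52 — fails.
  Not every element is met, so the union fails to carry Stage I.1.
So the company prevails on this issue.
— Issue II —
At Stage II.1 the union must meet the preponderance of the evidence (weight is at least 55): on (c) the weight is 66, which does reach 55, so (c) meets the standard.
  Stage II.1 carried; the burden remains with the union.
At Stage II.2 the union must meet the preponderance of the evidence (weight is at least 55): on (d) the weight is 74 less the opposing 17 gives net 57, which does reach 55, so (d) meets the standard; on (e) the weight is 48 less the opposing 3 gives net 45, < 55, so (e) does not meet the standard.
  Not every element is met, so the union fails to carry Stage II.2.
The company prevails on this issue.
Per-issue: Issue I → company; Issue II → company. The union must prevail on at least one issue; overall, the company prevails.

company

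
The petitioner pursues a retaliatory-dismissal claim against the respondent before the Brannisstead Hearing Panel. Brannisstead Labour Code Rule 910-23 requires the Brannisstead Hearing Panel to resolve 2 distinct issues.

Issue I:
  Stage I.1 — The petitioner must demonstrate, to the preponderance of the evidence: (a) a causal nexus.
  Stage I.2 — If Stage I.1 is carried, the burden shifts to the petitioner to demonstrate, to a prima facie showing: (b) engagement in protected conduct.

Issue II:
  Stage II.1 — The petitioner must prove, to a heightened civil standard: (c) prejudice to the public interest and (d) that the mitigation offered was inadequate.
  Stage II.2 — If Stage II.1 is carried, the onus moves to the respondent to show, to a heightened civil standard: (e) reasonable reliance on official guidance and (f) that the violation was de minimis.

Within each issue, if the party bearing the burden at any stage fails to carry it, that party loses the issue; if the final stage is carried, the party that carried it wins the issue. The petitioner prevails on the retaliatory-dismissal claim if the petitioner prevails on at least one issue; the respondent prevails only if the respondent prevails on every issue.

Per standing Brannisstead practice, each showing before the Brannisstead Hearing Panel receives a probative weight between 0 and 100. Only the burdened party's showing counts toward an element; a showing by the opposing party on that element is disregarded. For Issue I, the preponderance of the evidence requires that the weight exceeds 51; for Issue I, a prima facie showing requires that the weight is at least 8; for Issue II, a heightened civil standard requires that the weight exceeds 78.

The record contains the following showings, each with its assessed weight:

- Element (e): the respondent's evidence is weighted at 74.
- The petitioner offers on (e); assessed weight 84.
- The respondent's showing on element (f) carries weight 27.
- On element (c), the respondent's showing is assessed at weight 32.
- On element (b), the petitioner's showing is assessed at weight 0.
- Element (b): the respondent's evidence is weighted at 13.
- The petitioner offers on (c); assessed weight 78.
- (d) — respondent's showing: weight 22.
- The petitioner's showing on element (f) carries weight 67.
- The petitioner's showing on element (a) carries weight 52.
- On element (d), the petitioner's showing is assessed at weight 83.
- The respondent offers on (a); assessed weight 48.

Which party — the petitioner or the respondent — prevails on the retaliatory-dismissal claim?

— Issue I —
At Stage I.1 the petitioner must meet the preponderance of the evidence (weight exceeds 51): on (a) the weight is 52 (the respondent's 48 is given no effect), > 51, so (a) meets the standard.
  Stage I.1 carried; the burden remains with the petitioner.
At Stage I.2 the petitioner must meet a prima facie showing (weight is at least 8): on (b) the weight is 0 (the respondent's 13 is given no effect), < 8, so (b) does not meet the standard.
  Stage I.2 not carried; the petitioner fails its burden.
The analysis ends at Stage I.2; the respondent prevails on this issue.
— Issue II —
Stage II.1 — burden on petitioner; standard: a heightened civil standard (weight exceeds 78).
    (c): 78 (respondent's 32 disregarded) ≤ 78 [not met]
    (d): 83 (respondent's 22 disregarded) > 78 [met]
  The petitioner does not carry Stage II.1.
The respondent prevails on this issue.
Per-issue: Issue I → respondent; Issue II → respondent. The petitioner must prevail on at least one issue; overall, the respondent prevails.

respondent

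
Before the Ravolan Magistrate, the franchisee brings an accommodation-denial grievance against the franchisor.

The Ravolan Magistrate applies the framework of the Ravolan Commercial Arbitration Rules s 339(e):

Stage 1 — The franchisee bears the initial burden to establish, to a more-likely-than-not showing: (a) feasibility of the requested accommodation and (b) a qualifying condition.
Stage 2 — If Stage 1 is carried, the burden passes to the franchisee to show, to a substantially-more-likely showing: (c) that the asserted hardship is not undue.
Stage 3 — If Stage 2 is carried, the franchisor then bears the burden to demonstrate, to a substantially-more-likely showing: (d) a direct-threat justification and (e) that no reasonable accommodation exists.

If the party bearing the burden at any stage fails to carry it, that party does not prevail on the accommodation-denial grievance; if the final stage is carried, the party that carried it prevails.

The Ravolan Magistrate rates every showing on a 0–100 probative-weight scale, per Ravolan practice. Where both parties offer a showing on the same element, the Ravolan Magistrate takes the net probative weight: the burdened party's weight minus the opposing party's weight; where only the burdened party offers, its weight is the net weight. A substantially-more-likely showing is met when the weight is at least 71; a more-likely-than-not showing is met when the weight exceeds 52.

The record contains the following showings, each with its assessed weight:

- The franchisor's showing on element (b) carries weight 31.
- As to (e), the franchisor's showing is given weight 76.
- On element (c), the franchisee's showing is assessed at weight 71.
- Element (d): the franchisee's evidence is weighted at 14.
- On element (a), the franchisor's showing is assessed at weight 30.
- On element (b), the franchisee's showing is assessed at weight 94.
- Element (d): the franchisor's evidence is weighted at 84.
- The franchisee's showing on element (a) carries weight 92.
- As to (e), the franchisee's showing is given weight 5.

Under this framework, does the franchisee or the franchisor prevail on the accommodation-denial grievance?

franchisee

Stage 1 (franchisee, a more-likely-than-not showing, weight exceeds 52): (a) net 92−30=62 > 52 — meets; (b) net 94−31=63 > 52 — meets.
  Stage 1 is satisfied; the franchisee continues to bear the burden.
Stage 2 (franchisee, a substantially-more-likely showing, weight is at least 71): (c) 71 ≥ 71 — meets.
  Stage 2 carried; the burden shifts to the franchisor.
Stage 3 (franchisor, a substantially-more-likely showing, weight is at least 71): (d) net 84−14=70 < 71 — fails; (e) net 76−5=71 ≥ 71 — meets.
  Not every element is met, so the franchisor fails to carry Stage 3.
So the franchisee prevails.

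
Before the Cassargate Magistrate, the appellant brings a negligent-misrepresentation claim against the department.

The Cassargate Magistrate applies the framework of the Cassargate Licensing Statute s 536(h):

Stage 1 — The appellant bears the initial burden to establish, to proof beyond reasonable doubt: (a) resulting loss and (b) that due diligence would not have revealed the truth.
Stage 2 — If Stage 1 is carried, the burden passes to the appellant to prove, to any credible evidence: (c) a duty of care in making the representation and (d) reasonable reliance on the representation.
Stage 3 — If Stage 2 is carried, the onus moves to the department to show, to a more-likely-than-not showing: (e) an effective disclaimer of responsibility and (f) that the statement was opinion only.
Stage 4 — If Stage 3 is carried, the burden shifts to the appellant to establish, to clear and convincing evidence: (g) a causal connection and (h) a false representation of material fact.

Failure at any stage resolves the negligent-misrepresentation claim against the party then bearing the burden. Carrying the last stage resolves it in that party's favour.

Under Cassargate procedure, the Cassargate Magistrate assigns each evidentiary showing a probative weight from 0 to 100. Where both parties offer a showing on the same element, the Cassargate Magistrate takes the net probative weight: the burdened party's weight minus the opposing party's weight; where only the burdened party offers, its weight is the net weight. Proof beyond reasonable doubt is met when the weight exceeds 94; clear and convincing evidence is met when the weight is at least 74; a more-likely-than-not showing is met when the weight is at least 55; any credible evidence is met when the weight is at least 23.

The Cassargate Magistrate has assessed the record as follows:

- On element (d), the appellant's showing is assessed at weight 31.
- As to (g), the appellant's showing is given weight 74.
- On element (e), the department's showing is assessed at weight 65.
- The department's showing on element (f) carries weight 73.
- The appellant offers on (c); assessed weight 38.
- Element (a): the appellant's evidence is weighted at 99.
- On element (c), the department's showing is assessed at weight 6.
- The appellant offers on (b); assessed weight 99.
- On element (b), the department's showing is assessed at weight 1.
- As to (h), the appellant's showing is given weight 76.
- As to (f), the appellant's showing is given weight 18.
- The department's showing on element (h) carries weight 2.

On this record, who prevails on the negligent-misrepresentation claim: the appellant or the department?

appellant

Stage 1 — burden on appellant; standard: proof beyond reasonable doubt (weight exceeds 94).
    (a): 99 > 94 [met]
    (b): 99 − 1 = 98 > 94 [met]
  Stage 1 carried; the burden remains with the appellant.
Stage 2 — burden on appellant; standard: any credible evidence (weight is at least 23).
    (c): 38 − 6 = 32 ≥ 23 [met]
    (d): 31 ≥ 23 [met]
  Stage 2 is satisfied; the onus moves to the department.
Stage 3 — burden on department; standard: a more-likely-than-not showing (weight is at least 55).
    (e): 65 ≥ 55 [met]
    (f): 73 − 18 = 55 ≥ 55 [met]
  Stage 3 is satisfied; the onus moves to the appellant.
Stage 4 — burden on appellant; standard: clear and convincing evidence (weight is at least 74).
    (g): 74 ≥ 74 [met]
    (h): 76 − 2 = 74 ≥ 74 [met]
  All elements met at the final stage.
With every stage satisfied, the appellant prevails.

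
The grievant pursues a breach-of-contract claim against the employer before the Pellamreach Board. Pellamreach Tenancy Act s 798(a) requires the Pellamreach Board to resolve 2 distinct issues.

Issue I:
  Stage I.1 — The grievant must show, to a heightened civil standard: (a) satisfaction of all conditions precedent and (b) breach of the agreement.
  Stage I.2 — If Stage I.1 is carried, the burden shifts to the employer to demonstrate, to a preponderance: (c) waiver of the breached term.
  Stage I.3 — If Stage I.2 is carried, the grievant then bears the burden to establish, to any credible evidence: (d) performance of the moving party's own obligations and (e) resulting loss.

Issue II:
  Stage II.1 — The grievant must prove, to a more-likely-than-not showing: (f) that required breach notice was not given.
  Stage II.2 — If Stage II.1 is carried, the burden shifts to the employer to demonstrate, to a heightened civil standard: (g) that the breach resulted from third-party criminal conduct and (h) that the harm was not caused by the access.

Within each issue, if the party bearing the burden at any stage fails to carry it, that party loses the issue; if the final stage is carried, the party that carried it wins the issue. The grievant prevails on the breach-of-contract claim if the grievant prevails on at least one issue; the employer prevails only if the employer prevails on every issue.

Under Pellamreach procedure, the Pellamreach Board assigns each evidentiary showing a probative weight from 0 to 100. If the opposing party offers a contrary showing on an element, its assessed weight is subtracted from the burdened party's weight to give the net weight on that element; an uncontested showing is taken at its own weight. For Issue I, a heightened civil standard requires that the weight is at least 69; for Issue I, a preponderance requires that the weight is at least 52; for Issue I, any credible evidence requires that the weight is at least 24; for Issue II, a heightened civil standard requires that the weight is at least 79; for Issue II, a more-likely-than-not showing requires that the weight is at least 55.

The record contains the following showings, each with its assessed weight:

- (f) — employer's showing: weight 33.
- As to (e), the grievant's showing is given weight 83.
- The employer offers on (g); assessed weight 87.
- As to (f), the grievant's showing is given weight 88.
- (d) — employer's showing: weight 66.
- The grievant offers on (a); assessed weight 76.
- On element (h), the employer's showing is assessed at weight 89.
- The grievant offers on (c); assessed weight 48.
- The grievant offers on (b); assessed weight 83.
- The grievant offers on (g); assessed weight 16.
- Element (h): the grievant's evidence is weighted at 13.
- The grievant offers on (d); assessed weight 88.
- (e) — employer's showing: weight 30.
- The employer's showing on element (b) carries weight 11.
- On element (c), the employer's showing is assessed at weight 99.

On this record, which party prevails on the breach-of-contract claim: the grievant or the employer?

— Issue I —
Stage I.1 (grievant, a heightened civil standard, weight is at least 69): (a) 76 ≥ 69 — meets; (b) net 83−11=72 ≥ 69 — meets.
  Stage I.1 carried; the burden shifts to the employer.
Stage I.2 (employer, a preponderance, weight is at least 52): (c) net 99−48=51 < 52 — fails.
  Stage I.2 not carried; the employer fails its burden.
The grievant prevails on this issue.
— Issue II —
Stage II.1 (grievant, a more-likely-than-not showing, weight is at least 55): (f) net 88−33=55 ≥ 55 — meets.
  The grievant carries Stage II.1; the employer now bears the burden.
Stage II.2 (employer, a heightened civil standard, weight is at least 79): (g) net 87−16=71 < 79 — fails; (h) net 89−13=76 < 79 — fails.
  The employer does not carry Stage II.2.
So the grievant prevails on this issue.
Per-issue: Issue I → grievant; Issue II → grievant. The grievant must prevail on at least one issue; overall, the grievant prevails.

grievant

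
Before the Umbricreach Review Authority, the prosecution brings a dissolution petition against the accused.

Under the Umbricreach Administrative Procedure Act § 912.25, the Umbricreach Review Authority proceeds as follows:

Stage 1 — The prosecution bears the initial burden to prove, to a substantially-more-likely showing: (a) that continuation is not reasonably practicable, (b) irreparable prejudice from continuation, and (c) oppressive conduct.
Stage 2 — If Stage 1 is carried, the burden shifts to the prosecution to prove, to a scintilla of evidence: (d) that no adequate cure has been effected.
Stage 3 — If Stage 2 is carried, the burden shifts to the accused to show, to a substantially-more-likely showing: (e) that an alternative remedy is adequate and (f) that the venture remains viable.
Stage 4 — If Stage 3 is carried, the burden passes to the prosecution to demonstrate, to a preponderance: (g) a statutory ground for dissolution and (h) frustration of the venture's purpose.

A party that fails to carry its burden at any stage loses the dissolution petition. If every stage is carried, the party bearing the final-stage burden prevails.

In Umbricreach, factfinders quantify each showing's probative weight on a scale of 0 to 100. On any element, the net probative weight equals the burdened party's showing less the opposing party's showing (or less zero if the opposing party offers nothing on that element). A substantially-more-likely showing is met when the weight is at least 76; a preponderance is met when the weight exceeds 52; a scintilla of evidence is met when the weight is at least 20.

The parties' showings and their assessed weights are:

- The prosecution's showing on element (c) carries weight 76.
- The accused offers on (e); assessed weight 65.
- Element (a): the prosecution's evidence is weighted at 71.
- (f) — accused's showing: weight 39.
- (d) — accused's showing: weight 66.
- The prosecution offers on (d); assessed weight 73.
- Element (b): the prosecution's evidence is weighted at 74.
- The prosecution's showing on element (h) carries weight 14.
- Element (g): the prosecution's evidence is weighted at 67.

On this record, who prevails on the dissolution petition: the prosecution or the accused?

Stage 1 (prosecution, a substantially-more-likely showing, weight is at least 76): (a) 71 < 76 — fails; (b) 74 < 76 — fails; (c) 76 ≥ 76 — meets.
  The prosecution does not carry Stage 1.
The accused prevails.

accused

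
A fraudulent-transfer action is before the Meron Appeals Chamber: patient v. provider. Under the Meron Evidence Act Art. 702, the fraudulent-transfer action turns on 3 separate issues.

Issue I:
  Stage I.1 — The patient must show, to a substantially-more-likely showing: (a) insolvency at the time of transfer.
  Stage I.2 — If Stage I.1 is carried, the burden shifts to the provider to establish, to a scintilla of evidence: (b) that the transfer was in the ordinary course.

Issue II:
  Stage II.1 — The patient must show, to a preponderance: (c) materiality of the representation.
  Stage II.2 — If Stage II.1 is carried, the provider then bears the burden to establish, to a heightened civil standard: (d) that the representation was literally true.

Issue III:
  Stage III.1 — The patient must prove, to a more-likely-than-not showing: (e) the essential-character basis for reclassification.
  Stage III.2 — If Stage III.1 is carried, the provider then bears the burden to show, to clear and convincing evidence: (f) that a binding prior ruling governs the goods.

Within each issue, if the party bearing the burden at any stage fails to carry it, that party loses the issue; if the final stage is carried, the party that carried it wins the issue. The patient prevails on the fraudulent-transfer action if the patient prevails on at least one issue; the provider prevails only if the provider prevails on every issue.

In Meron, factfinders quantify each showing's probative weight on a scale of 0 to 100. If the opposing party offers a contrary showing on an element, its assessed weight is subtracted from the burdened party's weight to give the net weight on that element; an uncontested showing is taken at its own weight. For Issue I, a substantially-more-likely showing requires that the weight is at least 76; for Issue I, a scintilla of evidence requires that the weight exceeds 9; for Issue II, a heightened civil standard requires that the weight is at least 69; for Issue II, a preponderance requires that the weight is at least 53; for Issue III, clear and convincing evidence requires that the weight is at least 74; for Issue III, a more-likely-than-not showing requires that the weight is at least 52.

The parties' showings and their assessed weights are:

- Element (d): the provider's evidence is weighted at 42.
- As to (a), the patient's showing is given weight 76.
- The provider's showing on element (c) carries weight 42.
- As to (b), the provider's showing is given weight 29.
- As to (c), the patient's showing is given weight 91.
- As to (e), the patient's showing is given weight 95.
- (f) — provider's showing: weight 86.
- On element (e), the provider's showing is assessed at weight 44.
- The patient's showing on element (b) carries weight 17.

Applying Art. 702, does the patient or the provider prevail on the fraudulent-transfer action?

provider

— Issue I —
Stage I.1 (patient, a substantially-more-likely showing, weight is at least 76): (a) 76 ≥ 76 — meets.
  Stage I.1 is satisfied; the onus moves to the provider.
Stage I.2 (provider, a scintilla of evidence, weight exceeds 9): (b) net 29−17=12 > 9 — meets.
  All elements met at the final stage.
All stages carried — the provider prevails on this issue.
— Issue II —
At Stage II.1 the patient must meet a preponderance (weight is at least 53): on (c) the weight is 91 less the opposing 42 gives net 49, which does not reach 53, so (c) does not meet the standard.
  Not every element is met, so the patient fails to carry Stage II.1.
The analysis ends at Stage II.1; the provider prevails on this issue.
— Issue III —
Stage III.1 — burden on patient; standard: a more-likely-than-not showing (weight is at least 52).
    (e): 95 − 44 = 51 < 52 [not met]
  The patient does not carry Stage III.1.
The provider prevails on this issue.
Per-issue: Issue I → provider; Issue II → provider; Issue III → provider. The patient must prevail on at least one issue; overall, the provider prevails.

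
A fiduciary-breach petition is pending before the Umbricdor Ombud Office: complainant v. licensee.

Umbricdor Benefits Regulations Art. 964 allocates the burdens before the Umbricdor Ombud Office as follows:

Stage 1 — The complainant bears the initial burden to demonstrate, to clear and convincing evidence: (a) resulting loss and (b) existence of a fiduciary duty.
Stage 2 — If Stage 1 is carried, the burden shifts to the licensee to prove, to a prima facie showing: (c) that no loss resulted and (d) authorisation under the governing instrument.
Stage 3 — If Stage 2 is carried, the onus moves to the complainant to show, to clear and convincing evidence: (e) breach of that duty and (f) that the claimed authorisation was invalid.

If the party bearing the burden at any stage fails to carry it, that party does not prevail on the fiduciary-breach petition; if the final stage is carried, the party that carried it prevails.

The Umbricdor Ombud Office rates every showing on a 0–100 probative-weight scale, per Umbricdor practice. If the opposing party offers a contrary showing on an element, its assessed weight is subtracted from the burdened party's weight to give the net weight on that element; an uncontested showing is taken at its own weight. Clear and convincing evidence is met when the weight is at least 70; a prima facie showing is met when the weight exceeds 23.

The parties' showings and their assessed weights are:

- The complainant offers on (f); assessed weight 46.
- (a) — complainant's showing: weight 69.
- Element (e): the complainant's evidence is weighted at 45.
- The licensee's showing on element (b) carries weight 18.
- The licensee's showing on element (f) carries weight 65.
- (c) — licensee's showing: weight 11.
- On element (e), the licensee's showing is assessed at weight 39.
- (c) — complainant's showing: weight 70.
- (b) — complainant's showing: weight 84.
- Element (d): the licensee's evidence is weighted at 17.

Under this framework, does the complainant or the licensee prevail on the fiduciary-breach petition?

At Stage 1 the complainant must meet clear and convincing evidence (weight is at least 70): on (a) the weight is 69, < 70, so (a) does not meet the standard; on (b) the weight is 84 less the opposing 18 gives net 66, < 70, so (b) does not meet the standard.
  The complainant does not carry Stage 1.
The licensee prevails.

licensee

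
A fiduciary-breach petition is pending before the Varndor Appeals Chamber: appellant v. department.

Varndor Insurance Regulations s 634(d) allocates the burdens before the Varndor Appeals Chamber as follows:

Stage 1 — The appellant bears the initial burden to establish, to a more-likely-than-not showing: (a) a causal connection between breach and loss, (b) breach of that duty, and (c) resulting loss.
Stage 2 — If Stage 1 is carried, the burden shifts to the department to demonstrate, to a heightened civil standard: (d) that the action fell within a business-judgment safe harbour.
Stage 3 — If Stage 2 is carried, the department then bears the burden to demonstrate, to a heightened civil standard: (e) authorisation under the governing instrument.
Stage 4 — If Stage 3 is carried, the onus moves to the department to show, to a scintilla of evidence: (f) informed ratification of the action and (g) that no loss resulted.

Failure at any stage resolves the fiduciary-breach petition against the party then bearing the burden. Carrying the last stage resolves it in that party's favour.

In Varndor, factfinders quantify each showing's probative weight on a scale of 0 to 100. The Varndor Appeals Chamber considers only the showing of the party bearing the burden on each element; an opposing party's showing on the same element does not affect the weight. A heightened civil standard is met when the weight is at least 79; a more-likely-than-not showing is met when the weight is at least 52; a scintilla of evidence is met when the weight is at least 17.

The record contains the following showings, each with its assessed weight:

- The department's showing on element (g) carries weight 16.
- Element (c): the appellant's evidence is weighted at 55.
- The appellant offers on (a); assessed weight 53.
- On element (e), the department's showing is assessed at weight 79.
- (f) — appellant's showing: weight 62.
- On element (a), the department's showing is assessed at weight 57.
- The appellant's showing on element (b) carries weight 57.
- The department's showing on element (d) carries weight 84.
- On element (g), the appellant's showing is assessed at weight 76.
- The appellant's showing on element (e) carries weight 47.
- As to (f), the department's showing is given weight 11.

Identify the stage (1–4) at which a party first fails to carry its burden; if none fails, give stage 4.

stage 4

Stage 1 — burden on appellant; standard: a more-likely-than-not showing (weight is at least 52).
    (a): 53 (department's 57 disregarded) ≥ 52 [met]
    (b): 57 ≥ 52 [met]
    (c): 55 ≥ 52 [met]
  The appellant carries Stage 1; the department now bears the burden.
Stage 2 — burden on department; standard: a heightened civil standard (weight is at least 79).
    (d): 84 ≥ 79 [met]
  All elements met. The department retains the burden for Stage 3.
Stage 3 — burden on department; standard: a heightened civil standard (weight is at least 79).
    (e): 79 (appellant's 47 disregarded) ≥ 79 [met]
  Stage 3 carried; the burden remains with the department.
Stage 4 — burden on department; standard: a scintilla of evidence (weight is at least 17).
    (f): 11 (appellant's 62 disregarded) < 17 [not met]
    (g): 16 (appellant's 76 disregarded) < 17 [not met]
  Not every element is met, so the department fails to carry Stage 4.
The appellant prevails.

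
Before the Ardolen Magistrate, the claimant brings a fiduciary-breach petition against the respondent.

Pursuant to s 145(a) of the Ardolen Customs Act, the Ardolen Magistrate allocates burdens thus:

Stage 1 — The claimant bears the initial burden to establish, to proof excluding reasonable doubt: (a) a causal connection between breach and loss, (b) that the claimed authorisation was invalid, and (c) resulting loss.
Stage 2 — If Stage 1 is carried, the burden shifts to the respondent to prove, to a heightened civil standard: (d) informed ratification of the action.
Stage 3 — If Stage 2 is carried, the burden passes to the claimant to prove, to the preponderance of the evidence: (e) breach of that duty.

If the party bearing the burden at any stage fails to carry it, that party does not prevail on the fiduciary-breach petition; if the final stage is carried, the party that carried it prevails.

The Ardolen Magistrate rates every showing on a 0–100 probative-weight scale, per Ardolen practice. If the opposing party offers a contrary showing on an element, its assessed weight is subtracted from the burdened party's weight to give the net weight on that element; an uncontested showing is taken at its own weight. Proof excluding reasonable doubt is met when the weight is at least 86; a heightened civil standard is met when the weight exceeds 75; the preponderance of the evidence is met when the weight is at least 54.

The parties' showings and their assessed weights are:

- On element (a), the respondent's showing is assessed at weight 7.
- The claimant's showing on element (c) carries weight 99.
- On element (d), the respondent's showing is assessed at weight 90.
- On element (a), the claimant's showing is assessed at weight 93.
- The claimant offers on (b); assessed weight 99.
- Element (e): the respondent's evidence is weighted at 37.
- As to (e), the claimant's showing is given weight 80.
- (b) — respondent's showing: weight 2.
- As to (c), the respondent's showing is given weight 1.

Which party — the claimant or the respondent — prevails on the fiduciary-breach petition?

At Stage 1 the claimant must meet proof excluding reasonable doubt (weight is at least 86): on (a) the weight is 93 less the opposing 7 gives net 86, ≥ 86, so (a) meets the standard; on (b) the weight is 99 less the opposing 2 gives net 97, ≥ 86, so (b) meets the standard; on (c) the weight is 99 less the opposing 1 gives net 98, ≥ 86, so (c) meets the standard.
  Stage 1 is satisfied; the onus moves to the respondent.
At Stage 2 the respondent must meet a heightened civil standard (weight exceeds 75): on (d) the weight is 90, which does exceed 75, so (d) meets the standard.
  All elements met. The burden passes to the claimant.
At Stage 3 the claimant must meet the preponderance of the evidence (weight is at least 54): on (e) the weight is 80 less the opposing 37 gives net 43, which does not reach 54, so (e) does not meet the standard.
  The claimant does not carry Stage 3.
So the respondent prevails.

respondent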